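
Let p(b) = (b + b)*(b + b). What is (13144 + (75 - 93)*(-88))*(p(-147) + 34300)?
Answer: 1778199808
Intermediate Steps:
p(b) = 4*b² (p(b) = (2*b)*(2*b) = 4*b²)
(13144 + (75 - 93)*(-88))*(p(-147) + 34300) = (13144 + (75 - 93)*(-88))*(4*(-147)² + 34300) = (13144 - 18*(-88))*(4*21609 + 34300) = (13144 + 1584)*(86436 + 34300) = 14728*120736 = 1778199808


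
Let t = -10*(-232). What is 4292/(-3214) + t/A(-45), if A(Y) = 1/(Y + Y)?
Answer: -335543746/1607 ≈ -2.0880e+5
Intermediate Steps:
A(Y) = 1/(2*Y)
t = 2320
4292/(-3214) + t/A(-45) = 4292/(-3214) + 2320/(((1/2)/(-45))) = 4292*(-1/3214) + 2320/(((1/2)*(-1/45))) = -2146/1607 + 2320/(-1/90) = -2146/1607 + 2320*(-90) = -2146/1607 - 208800 = -335543746/1607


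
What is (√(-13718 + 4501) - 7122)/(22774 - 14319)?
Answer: -7122/8455 + I*√9217/8455 ≈ -0.84234 + 0.011355*I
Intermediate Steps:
(√(-13718 + 4501) - 7122)/(22774 - 14319) = (√(-9217) - 7122)/8455 = (I*√9217 - 7122)*(1/8455) = (-7122 + I*√9217)*(1/8455) = -7122/8455 + I*√9217/8455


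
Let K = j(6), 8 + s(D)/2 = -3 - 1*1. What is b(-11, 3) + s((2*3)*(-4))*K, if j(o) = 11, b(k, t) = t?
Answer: -261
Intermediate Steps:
s(D) = -24 (s(D) = -16 + 2*(-3 - 1*1) = -16 + 2*(-3 - 1) = -16 + 2*(-4) = -16 - 8 = -24)
K = 11
b(-11, 3) + s((2*3)*(-4))*K = 3 - 24*11 = 3 - 264 = -261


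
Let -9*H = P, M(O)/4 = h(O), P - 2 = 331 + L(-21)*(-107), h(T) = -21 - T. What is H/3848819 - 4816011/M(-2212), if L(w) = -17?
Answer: -166823610629209/303579447444 ≈ -549.52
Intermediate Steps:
P = 2152 (P = 2 + (331 - 17*(-107)) = 2 + (331 + 1819) = 2 + 2150 = 2152)
M(O) = -84 - 4*O (M(O) = 4*(-21 - O) = -84 - 4*O)
H = -2152/9 (H = -1/9*2152 = -2152/9 ≈ -239.11)
H/3848819 - 4816011/M(-2212) = -2152/9/3848819 - 4816011/(-84 - 4*(-2212)) = -2152/9*1/3848819 - 4816011/(-84 + 8848) = -2152/34639371 - 4816011/8764 = -166823610629209/303579447444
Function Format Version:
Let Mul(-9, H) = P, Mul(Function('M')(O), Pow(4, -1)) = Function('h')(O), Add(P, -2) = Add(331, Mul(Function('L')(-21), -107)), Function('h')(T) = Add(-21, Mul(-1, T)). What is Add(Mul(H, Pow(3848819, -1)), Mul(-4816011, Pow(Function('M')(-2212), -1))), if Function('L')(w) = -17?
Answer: Rational(-166823610629209, 303579447444) ≈ -549.52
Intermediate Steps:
P = 2152 (P = Add(2, Add(331, Mul(-17, -107))) = Add(2, Add(331, 1819)) = Add(2, 2150) = 2152)
Function('M')(O) = Add(-84, Mul(-4, O)) (Function('M')(O) = Mul(4, Add(-21, Mul(-1, O))) = Add(-84, Mul(-4, O)))
H = Rational(-2152, 9) (H = Mul(Rational(-1, 9), 2152) = Rational(-2152, 9) ≈ -239.11)
Add(Mul(H, Pow(3848819, -1)), Mul(-4816011, Pow(Function('M')(-2212), -1))) = Add(Mul(Rational(-2152, 9), Pow(3848819, -1)), Mul(-4816011, Pow(Add(-84, Mul(-4, -2212)), -1))) = Add(Mul(Rational(-2152, 9), Rational(1, 3848819)), Mul(-4816011, Pow(Add(-84, 8848), -1))) = Add(Rational(-2152, 34639371), Mul(-4816011, Pow(8764, -1))) = Add(Rational(-2152, 34639371), Mul(-4816011, Rational(1, 8764))) = Add(Rational(-2152, 34639371), Rational(-4816011, 8764)) = Rational(-166823610629209, 303579447444)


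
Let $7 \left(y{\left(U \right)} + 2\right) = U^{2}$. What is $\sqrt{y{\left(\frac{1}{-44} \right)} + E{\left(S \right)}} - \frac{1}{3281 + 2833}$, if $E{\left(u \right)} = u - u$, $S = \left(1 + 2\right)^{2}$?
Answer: $- \frac{1}{6114} + \frac{i \sqrt{189721}}{308} \approx -0.00016356 + 1.4142 i$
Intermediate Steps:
$y{\left(U \right)} = -2 + \frac{U^{2}}{7}$
$S = 9$ ($S = 3^{2} = 9$)
$E{\left(u \right)} = 0$
$\sqrt{y{\left(\frac{1}{-44} \right)} + E{\left(S \right)}} - \frac{1}{3281 + 2833} = \sqrt{\left(-2 + \frac{\left(\frac{1}{-44}\right)^{2}}{7}\right) + 0} - \frac{1}{3281 + 2833} = \sqrt{\left(-2 + \frac{\left(- \frac{1}{44}\right)^{2}}{7}\right) + 0} - \frac{1}{6114} = \sqrt{\left(-2 + \frac{1}{7} \cdot \frac{1}{1936}\right) + 0} - \frac{1}{6114} = \sqrt{\left(-2 + \frac{1}{13552}\right) + 0} - \frac{1}{6114} = \sqrt{- \frac{27103}{13552} + 0} - \frac{1}{6114} = \sqrt{- \frac{27103}{13552}} - \frac{1}{6114} = \frac{i \sqrt{189721}}{308} - \frac{1}{6114} = - \frac{1}{6114} + \frac{i \sqrt{189721}}{308}$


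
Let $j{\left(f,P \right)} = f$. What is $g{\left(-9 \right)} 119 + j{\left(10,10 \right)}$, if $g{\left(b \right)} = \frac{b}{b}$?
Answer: $129$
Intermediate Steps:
$g{\left(b \right)} = 1$
$g{\left(-9 \right)} 119 + j{\left(10,10 \right)} = 1 \cdot 119 + 10 = 119 + 10 = 129$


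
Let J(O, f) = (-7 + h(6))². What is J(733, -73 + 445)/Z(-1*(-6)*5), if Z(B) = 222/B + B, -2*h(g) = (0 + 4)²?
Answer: 1125/187 ≈ 6.0160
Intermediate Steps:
h(g) = -8 (h(g) = -(0 + 4)²/2 = -½*4² = -½*16 = -8)
J(O, f) = 225 (J(O, f) = (-7 - 8)² = (-15)² = 225)
Z(B) = B + 222/B
J(733, -73 + 445)/Z(-1*(-6)*5) = 225/(-1*(-6)*5 + 222/((-1*(-6)*5))) = 225/(6*5 + 222/((6*5))) = 225/(30 + 222/30) = 225/(30 + 222*(1/30)) = 225/(30 + 37/5) = 225/(187/5) = 225*(5/187) = 1125/187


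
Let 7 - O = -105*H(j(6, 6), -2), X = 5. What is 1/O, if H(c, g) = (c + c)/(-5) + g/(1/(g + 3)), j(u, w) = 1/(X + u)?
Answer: -11/2275 ≈ -0.0048352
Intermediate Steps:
j(u, w) = 1/(5 + u)
H(c, g) = -2*c/5 + g*(3 + g) (H(c, g) = (2*c)*(-⅕) + g/(1/(3 + g)) = -2*c/5 + g*(3 + g))
O = -2275/11 (O = 7 - (-105)*((-2)² + 3*(-2) - 2/(5*(5 + 6))) = 7 - (-105)*(4 - 6 - ⅖/11) = 7 - (-105)*(4 - 6 - ⅖*1/11) = 7 - (-105)*(4 - 6 - 2/55) = 7 - (-105)*(-112)/55 = 7 - 1*2352/11 = 7 - 2352/11 = -2275/11 ≈ -206.82)
1/O = 1/(-2275/11) = -11/2275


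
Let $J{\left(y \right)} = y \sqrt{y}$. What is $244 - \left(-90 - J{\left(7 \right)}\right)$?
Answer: $334 + 7 \sqrt{7} \approx 352.52$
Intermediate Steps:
$J{\left(y \right)} = y^{\frac{3}{2}}$
$244 - \left(-90 - J{\left(7 \right)}\right) = 244 - \left(-90 - 7^{\frac{3}{2}}\right) = 244 - \left(-90 - 7 \sqrt{7}\right) = 244 + \left(90 + 7 \sqrt{7}\right) = 334 + 7 \sqrt{7}$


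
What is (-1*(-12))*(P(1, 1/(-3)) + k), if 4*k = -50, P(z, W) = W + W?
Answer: -158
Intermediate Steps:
P(z, W) = 2*W
k = -25/2 (k = (¼)*(-50) = -25/2 ≈ -12.500)
(-1*(-12))*(P(1, 1/(-3)) + k) = (-1*(-12))*(2*(1/(-3)) - 25/2) = 12*(2*(1*(-⅓)) - 25/2) = 12*(2*(-⅓) - 25/2) = 12*(-⅔ - 25/2) = 12*(-79/6) = -158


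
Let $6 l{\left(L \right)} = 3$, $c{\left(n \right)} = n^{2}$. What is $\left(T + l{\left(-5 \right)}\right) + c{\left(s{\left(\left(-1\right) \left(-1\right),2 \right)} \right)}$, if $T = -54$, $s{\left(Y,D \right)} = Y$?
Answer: $- \frac{105}{2} \approx -52.5$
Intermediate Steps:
$l{\left(L \right)} = \frac{1}{2}$ ($l{\left(L \right)} = \frac{1}{6} \cdot 3 = \frac{1}{2}$)
$\left(T + l{\left(-5 \right)}\right) + c{\left(s{\left(\left(-1\right) \left(-1\right),2 \right)} \right)} = \left(-54 + \frac{1}{2}\right) + \left(\left(-1\right) \left(-1\right)\right)^{2} = - \frac{107}{2} + 1^{2} = - \frac{107}{2} + 1 = - \frac{105}{2}$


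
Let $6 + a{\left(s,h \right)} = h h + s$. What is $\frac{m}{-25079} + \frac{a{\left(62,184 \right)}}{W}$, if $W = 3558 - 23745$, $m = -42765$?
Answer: $\frac{1424223}{56252197} \approx 0.025319$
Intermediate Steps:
$a{\left(s,h \right)} = -6 + s + h^{2}$ ($a{\left(s,h \right)} = -6 + \left(h h + s\right) = -6 + \left(h^{2} + s\right) = -6 + \left(s + h^{2}\right) = -6 + s + h^{2}$)
$W = -20187$
$\frac{m}{-25079} + \frac{a{\left(62,184 \right)}}{W} = - \frac{42765}{-25079} + \frac{-6 + 62 + 184^{2}}{-20187} = \left(-42765\right) \left(- \frac{1}{25079}\right) + \left(-6 + 62 + 33856\right) \left(- \frac{1}{20187}\right) = \frac{42765}{25079} + 33912 \left(- \frac{1}{20187}\right) = \frac{42765}{25079} - \frac{3768}{2243} = \frac{1424223}{56252197}$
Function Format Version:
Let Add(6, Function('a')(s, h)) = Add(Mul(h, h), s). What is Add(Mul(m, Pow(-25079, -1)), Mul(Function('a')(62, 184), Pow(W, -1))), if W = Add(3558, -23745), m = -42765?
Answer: Rational(1424223, 56252197) ≈ 0.025319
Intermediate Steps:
Function('a')(s, h) = Add(-6, s, Pow(h, 2)) (Function('a')(s, h) = Add(-6, Add(Mul(h, h), s)) = Add(-6, Add(Pow(h, 2), s)) = Add(-6, Add(s, Pow(h, 2))) = Add(-6, s, Pow(h, 2)))
W = -20187
Add(Mul(m, Pow(-25079, -1)), Mul(Function('a')(62, 184), Pow(W, -1))) = Add(Mul(-42765, Pow(-25079, -1)), Mul(Add(-6, 62, Pow(184, 2)), Pow(-20187, -1))) = Add(Mul(-42765, Rational(-1, 25079)), Mul(Add(-6, 62, 33856), Rational(-1, 20187))) = Add(Rational(42765, 25079), Mul(33912, Rational(-1, 20187))) = Add(Rational(42765, 25079), Rational(-3768, 2243)) = Rational(1424223, 56252197)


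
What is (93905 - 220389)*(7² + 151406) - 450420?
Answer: -19157084640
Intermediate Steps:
(93905 - 220389)*(7² + 151406) - 450420 = -126484*(49 + 151406) - 450420 = -126484*151455 - 450420 = -19156634220 - 450420 = -19157084640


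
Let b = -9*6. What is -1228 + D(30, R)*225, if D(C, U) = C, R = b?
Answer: 5522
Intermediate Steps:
b = -54
R = -54
-1228 + D(30, R)*225 = -1228 + 30*225 = -1228 + 6750 = 5522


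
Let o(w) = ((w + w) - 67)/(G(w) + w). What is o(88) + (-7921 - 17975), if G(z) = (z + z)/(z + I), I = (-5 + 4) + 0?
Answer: -202807989/7832 ≈ -25895.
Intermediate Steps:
I = -1 (I = -1 + 0 = -1)
G(z) = 2*z/(-1 + z) (G(z) = (z + z)/(z - 1) = (2*z)/(-1 + z) = 2*z/(-1 + z))
o(w) = (-67 + 2*w)/(w + 2*w/(-1 + w)) (o(w) = ((w + w) - 67)/(2*w/(-1 + w) + w) = (2*w - 67)/(w + 2*w/(-1 + w)) = (-67 + 2*w)/(w + 2*w/(-1 + w)))
o(88) + (-7921 - 17975) = (-1 + 88)*(-67 + 2*88)/(88*(1 + 88)) + (-7921 - 17975) = (1/88)*87*(-67 + 176)/89 - 25896 = (1/88)*(1/89)*87*109 - 25896 = 9483/7832 - 25896 = -202807989/7832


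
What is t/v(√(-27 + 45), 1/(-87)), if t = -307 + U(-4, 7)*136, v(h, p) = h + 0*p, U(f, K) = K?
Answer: 215*√2/2 ≈ 152.03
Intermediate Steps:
v(h, p) = h (v(h, p) = h + 0 = h)
t = 645 (t = -307 + 7*136 = -307 + 952 = 645)
t/v(√(-27 + 45), 1/(-87)) = 645/(√(-27 + 45)) = 645/(√18) = 645/((3*√2)) = 645*(√2/6) = 215*√2/2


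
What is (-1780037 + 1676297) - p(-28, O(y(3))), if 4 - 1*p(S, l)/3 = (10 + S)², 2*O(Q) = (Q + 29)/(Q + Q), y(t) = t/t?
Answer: -102780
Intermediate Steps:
y(t) = 1
O(Q) = (29 + Q)/(4*Q) (O(Q) = ((Q + 29)/(Q + Q))/2 = ((29 + Q)/((2*Q)))/2 = ((29 + Q)*(1/(2*Q)))/2 = ((29 + Q)/(2*Q))/2 = (29 + Q)/(4*Q))
p(S, l) = 12 - 3*(10 + S)²
(-1780037 + 1676297) - p(-28, O(y(3))) = (-1780037 + 1676297) - (12 - 3*(10 - 28)²) = -103740 - (12 - 3*(-18)²) = -103740 - (12 - 3*324) = -103740 - (12 - 972) = -103740 - 1*(-960) = -103740 + 960 = -102780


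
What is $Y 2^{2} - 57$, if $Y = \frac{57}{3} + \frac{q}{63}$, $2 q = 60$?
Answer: $\frac{439}{21} \approx 20.905$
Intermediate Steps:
$q = 30$ ($q = \frac{1}{2} \cdot 60 = 30$)
$Y = \frac{409}{21}$ ($Y = \frac{57}{3} + \frac{30}{63} = 57 \cdot \frac{1}{3} + 30 \cdot \frac{1}{63} = 19 + \frac{10}{21} = \frac{409}{21} \approx 19.476$)
$Y 2^{2} - 57 = \frac{409 \cdot 2^{2}}{21} - 57 = \frac{409}{21} \cdot 4 - 57 = \frac{1636}{21} - 57 = \frac{439}{21}$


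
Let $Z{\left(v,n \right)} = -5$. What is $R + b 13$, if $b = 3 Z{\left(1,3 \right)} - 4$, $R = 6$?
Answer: $-241$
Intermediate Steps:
$b = -19$ ($b = 3 \left(-5\right) - 4 = -15 - 4 = -19$)
$R + b 13 = 6 - 247 = -241$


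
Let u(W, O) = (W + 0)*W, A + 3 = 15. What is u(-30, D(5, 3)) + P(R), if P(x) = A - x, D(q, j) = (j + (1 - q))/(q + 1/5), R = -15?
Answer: 927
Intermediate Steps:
A = 12 (A = -3 + 15 = 12)
D(q, j) = (1 + j - q)/(⅕ + q) (D(q, j) = (1 + j - q)/(q + ⅕) = (1 + j - q)/(⅕ + q))
P(x) = 12 - x
u(W, O) = W² (u(W, O) = W*W = W²)
u(-30, D(5, 3)) + P(R) = (-30)² + (12 - 1*(-15)) = 900 + (12 + 15) = 900 + 27 = 927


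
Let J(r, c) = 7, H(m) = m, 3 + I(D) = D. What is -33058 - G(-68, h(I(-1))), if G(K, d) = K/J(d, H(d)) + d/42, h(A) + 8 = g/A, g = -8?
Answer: -231337/7 ≈ -33048.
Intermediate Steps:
I(D) = -3 + D
h(A) = -8 - 8/A
G(K, d) = K/7 + d/42
-33058 - G(-68, h(I(-1))) = -33058 - ((1/7)*(-68) + (-8 - 8/(-3 - 1))/42) = -33058 - (-68/7 + (-8 - 8/(-4))/42) = -33058 - (-68/7 + (-8 - 8*(-1/4))/42) = -33058 - (-68/7 + (-8 + 2)/42) = -33058 - (-68/7 + (1/42)*(-6)) = -33058 - (-68/7 - 1/7) = -33058 - 1*(-69/7) = -33058 + 69/7 = -231337/7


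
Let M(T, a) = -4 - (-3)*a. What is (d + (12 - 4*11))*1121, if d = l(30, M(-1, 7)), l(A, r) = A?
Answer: -2242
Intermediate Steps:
M(T, a) = -4 + 3*a
d = 30
(d + (12 - 4*11))*1121 = (30 + (12 - 4*11))*1121 = (30 + (12 - 44))*1121 = (30 - 32)*1121 = -2*1121 = -2242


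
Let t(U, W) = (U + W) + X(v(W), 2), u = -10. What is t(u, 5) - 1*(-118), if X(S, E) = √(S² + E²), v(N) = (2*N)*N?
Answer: 113 + 2*√626 ≈ 163.04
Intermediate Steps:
v(N) = 2*N²
X(S, E) = √(E² + S²)
t(U, W) = U + W + √(4 + 4*W⁴) (t(U, W) = (U + W) + √(2² + (2*W²)²) = (U + W) + √(4 + 4*W⁴) = U + W + √(4 + 4*W⁴))
t(u, 5) - 1*(-118) = (-10 + 5 + 2*√(1 + 5⁴)) - 1*(-118) = (-10 + 5 + 2*√(1 + 625)) + 118 = (-10 + 5 + 2*√626) + 118 = (-5 + 2*√626) + 118 = 113 + 2*√626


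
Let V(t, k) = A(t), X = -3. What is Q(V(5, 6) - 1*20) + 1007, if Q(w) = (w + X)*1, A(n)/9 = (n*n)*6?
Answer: 2334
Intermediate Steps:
A(n) = 54*n² (A(n) = 9*((n*n)*6) = 9*(n²*6) = 9*(6*n²) = 54*n²)
V(t, k) = 54*t²
Q(w) = -3 + w (Q(w) = (w - 3)*1 = (-3 + w)*1 = -3 + w)
Q(V(5, 6) - 1*20) + 1007 = (-3 + (54*5² - 1*20)) + 1007 = (-3 + (54*25 - 20)) + 1007 = (-3 + (1350 - 20)) + 1007 = (-3 + 1330) + 1007 = 1327 + 1007 = 2334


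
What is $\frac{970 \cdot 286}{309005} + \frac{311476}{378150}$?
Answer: $\frac{20115401438}{11685024075} \approx 1.7215$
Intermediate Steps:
$\frac{970 \cdot 286}{309005} + \frac{311476}{378150} = 277420 \cdot \frac{1}{309005} + 311476 \cdot \frac{1}{378150} = \frac{55484}{61801} + \frac{155738}{189075} = \frac{20115401438}{11685024075}$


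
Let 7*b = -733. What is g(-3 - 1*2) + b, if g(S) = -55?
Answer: -1118/7 ≈ -159.71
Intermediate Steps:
b = -733/7 (b = (1/7)*(-733) = -733/7 ≈ -104.71)
g(-3 - 1*2) + b = -55 - 733/7 = -1118/7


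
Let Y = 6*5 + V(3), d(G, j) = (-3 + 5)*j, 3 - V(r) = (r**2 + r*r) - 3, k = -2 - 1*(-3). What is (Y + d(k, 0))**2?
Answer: 324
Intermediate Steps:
k = 1 (k = -2 + 3 = 1)
V(r) = 6 - 2*r**2 (V(r) = 3 - ((r**2 + r*r) - 3) = 3 - ((r**2 + r**2) - 3) = 3 - (2*r**2 - 3) = 3 - (-3 + 2*r**2) = 3 + (3 - 2*r**2) = 6 - 2*r**2)
d(G, j) = 2*j
Y = 18 (Y = 6*5 + (6 - 2*3**2) = 30 + (6 - 2*9) = 30 + (6 - 18) = 30 - 12 = 18)
(Y + d(k, 0))**2 = (18 + 2*0)**2 = (18 + 0)**2 = 18**2 = 324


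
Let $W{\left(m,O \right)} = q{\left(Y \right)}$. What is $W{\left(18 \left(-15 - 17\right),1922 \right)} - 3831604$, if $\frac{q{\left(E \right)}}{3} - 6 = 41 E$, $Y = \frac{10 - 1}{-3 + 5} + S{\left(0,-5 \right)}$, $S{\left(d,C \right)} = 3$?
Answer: $- \frac{7661327}{2} \approx -3.8307 \cdot 10^{6}$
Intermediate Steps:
$Y = \frac{15}{2}$ ($Y = \frac{10 - 1}{-3 + 5} + 3 = \frac{9}{2} + 3 = \frac{15}{2} \approx 7.5$)
$q{\left(E \right)} = 18 + 123 E$ ($q{\left(E \right)} = 18 + 3 \cdot 41 E = 18 + 123 E$)
$W{\left(m,O \right)} = \frac{1881}{2}$ ($W{\left(m,O \right)} = 18 + 123 \cdot \frac{15}{2} = 18 + \frac{1845}{2} = \frac{1881}{2}$)
$W{\left(18 \left(-15 - 17\right),1922 \right)} - 3831604 = \frac{1881}{2} - 3831604 = - \frac{7661327}{2}$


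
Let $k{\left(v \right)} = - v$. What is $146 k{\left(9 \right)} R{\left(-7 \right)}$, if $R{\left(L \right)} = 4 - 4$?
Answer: $0$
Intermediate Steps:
$R{\left(L \right)} = 0$
$146 k{\left(9 \right)} R{\left(-7 \right)} = 146 \left(\left(-1\right) 9\right) 0 = 146 \left(-9\right) 0 = \left(-1314\right) 0 = 0$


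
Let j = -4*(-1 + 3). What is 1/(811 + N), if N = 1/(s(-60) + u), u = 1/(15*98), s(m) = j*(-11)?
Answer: 129361/104913241 ≈ 0.0012330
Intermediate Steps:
j = -8 (j = -4*2 = -8)
s(m) = 88 (s(m) = -8*(-11) = 88)
u = 1/1470 ≈ 0.00068027
N = 1470/129361 (N = 1/(88 + 1/1470) = 1/(129361/1470) = 1470/129361 ≈ 0.011364)
1/(811 + N) = 1/(811 + 1470/129361) = 1/(104913241/129361) = 129361/104913241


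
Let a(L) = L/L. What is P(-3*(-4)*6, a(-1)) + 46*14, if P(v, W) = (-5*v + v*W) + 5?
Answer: 361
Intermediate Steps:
a(L) = 1
P(v, W) = 5 - 5*v + W*v (P(v, W) = (-5*v + W*v) + 5 = 5 - 5*v + W*v)
P(-3*(-4)*6, a(-1)) + 46*14 = (5 - 5*(-3*(-4))*6 + 1*(-3*(-4)*6)) + 46*14 = (5 - 60*6 + 1*(12*6)) + 644 = (5 - 5*72 + 1*72) + 644 = (5 - 360 + 72) + 644 = -283 + 644 = 361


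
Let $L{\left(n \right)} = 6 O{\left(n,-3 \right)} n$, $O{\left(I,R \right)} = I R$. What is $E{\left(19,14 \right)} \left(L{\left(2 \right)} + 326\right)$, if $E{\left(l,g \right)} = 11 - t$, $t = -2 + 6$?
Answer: $1778$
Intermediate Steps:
$t = 4$
$E{\left(l,g \right)} = 7$ ($E{\left(l,g \right)} = 11 - 4 = 7$)
$L{\left(n \right)} = - 18 n^{2}$ ($L{\left(n \right)} = 6 n \left(-3\right) n = 6 \left(- 3 n\right) n = - 18 n n = - 18 n^{2}$)
$E{\left(19,14 \right)} \left(L{\left(2 \right)} + 326\right) = 7 \left(- 18 \cdot 2^{2} + 326\right) = 7 \left(\left(-18\right) 4 + 326\right) = 7 \left(-72 + 326\right) = 7 \cdot 254 = 1778$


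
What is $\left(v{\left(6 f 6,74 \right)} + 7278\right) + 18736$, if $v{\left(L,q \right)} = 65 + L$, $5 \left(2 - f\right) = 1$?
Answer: $\frac{130719}{5} \approx 26144.0$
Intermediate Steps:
$f = \frac{9}{5}$ ($f = 2 - \frac{1}{5} = \frac{9}{5} \approx 1.8$)
$\left(v{\left(6 f 6,74 \right)} + 7278\right) + 18736 = \left(\left(65 + 6 \cdot \frac{9}{5} \cdot 6\right) + 7278\right) + 18736 = \left(\left(65 + \frac{54}{5} \cdot 6\right) + 7278\right) + 18736 = \left(\left(65 + \frac{324}{5}\right) + 7278\right) + 18736 = \left(\frac{649}{5} + 7278\right) + 18736 = \frac{37039}{5} + 18736 = \frac{130719}{5}$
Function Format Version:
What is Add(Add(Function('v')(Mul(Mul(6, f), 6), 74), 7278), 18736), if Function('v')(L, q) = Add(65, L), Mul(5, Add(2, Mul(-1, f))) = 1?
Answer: Rational(130719, 5) ≈ 26144.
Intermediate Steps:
f = Rational(9, 5) (f = Add(2, Mul(Rational(-1, 5), 1)) = Add(2, Rational(-1, 5)) = Rational(9, 5) ≈ 1.8000)
Add(Add(Function('v')(Mul(Mul(6, f), 6), 74), 7278), 18736) = Add(Add(Add(65, Mul(Mul(6, Rational(9, 5)), 6)), 7278), 18736) = Add(Add(Add(65, Mul(Rational(54, 5), 6)), 7278), 18736) = Add(Add(Add(65, Rational(324, 5)), 7278), 18736) = Add(Add(Rational(649, 5), 7278), 18736) = Add(Rational(37039, 5), 18736) = Rational(130719, 5)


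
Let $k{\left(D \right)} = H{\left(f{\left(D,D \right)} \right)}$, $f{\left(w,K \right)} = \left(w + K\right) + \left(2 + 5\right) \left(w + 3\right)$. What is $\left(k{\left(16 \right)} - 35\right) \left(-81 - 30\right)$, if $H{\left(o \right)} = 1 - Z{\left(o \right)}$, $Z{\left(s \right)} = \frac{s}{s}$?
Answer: $3885$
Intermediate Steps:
$f{\left(w,K \right)} = 21 + K + 8 w$ ($f{\left(w,K \right)} = \left(K + w\right) + 7 \left(3 + w\right) = \left(K + w\right) + \left(21 + 7 w\right) = 21 + K + 8 w$)
$Z{\left(s \right)} = 1$
$H{\left(o \right)} = 0$ ($H{\left(o \right)} = 1 - 1 = 0$)
$k{\left(D \right)} = 0$
$\left(k{\left(16 \right)} - 35\right) \left(-81 - 30\right) = \left(0 - 35\right) \left(-81 - 30\right) = \left(-35\right) \left(-111\right) = 3885$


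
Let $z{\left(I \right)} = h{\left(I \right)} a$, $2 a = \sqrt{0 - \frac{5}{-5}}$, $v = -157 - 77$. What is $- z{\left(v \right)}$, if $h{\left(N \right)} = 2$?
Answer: $-1$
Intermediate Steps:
$v = -234$ ($v = -157 - 77 = -234$)
$a = \frac{1}{2}$ ($a = \frac{\sqrt{0 - \frac{5}{-5}}}{2} = \frac{\sqrt{0 - -1}}{2} = \frac{\sqrt{0 + 1}}{2} = \frac{\sqrt{1}}{2} = \frac{1}{2} \cdot 1 = \frac{1}{2} \approx 0.5$)
$z{\left(I \right)} = 1$ ($z{\left(I \right)} = 2 \cdot \frac{1}{2} = 1$)
$- z{\left(v \right)} = \left(-1\right) 1 = -1$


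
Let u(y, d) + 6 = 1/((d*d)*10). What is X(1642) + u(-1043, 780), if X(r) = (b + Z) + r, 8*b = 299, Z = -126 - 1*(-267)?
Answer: 11038657501/6084000 ≈ 1814.4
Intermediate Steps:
u(y, d) = -6 + 1/(10*d²) (u(y, d) = -6 + 1/((d*d)*10) = -6 + 1/(d²*10) = -6 + 1/(10*d²))
Z = 141 (Z = -126 + 267 = 141)
b = 299/8 (b = (⅛)*299 = 299/8 ≈ 37.375)
X(r) = 1427/8 + r (X(r) = (299/8 + 141) + r = 1427/8 + r)
X(1642) + u(-1043, 780) = (1427/8 + 1642) + (-6 + (⅒)/780²) = 14563/8 + (-6 + (⅒)*(1/608400)) = 14563/8 + (-6 + 1/6084000) = 14563/8 - 36503999/6084000 = 11038657501/6084000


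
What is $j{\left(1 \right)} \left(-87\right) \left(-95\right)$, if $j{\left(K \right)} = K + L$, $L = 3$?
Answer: $33060$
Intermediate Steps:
$j{\left(K \right)} = 3 + K$ ($j{\left(K \right)} = K + 3 = 3 + K$)
$j{\left(1 \right)} \left(-87\right) \left(-95\right) = \left(3 + 1\right) \left(-87\right) \left(-95\right) = 4 \left(-87\right) \left(-95\right) = \left(-348\right) \left(-95\right) = 33060$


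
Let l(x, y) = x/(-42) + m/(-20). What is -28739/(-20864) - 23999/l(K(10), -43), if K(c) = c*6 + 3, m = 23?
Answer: 10015825887/1105792 ≈ 9057.6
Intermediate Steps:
K(c) = 3 + 6*c (K(c) = 6*c + 3 = 3 + 6*c)
l(x, y) = -23/20 - x/42 (l(x, y) = x/(-42) + 23/(-20) = x*(-1/42) + 23*(-1/20) = -x/42 - 23/20 = -23/20 - x/42)
-28739/(-20864) - 23999/l(K(10), -43) = -28739/(-20864) - 23999/(-23/20 - (3 + 6*10)/42) = -28739*(-1/20864) - 23999/(-23/20 - (3 + 60)/42) = 28739/20864 - 23999/(-23/20 - 1/42*63) = 28739/20864 - 23999/(-23/20 - 3/2) = 28739/20864 - 23999/(-53/20) = 28739/20864 - 23999*(-20/53) = 28739/20864 + 479980/53 = 10015825887/1105792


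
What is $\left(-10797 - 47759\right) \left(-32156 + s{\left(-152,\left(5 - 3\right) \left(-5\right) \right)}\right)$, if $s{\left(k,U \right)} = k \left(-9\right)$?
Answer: $1802822128$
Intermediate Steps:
$s{\left(k,U \right)} = - 9 k$
$\left(-10797 - 47759\right) \left(-32156 + s{\left(-152,\left(5 - 3\right) \left(-5\right) \right)}\right) = \left(-10797 - 47759\right) \left(-32156 - -1368\right) = - 58556 \left(-32156 + 1368\right) = \left(-58556\right) \left(-30788\right) = 1802822128$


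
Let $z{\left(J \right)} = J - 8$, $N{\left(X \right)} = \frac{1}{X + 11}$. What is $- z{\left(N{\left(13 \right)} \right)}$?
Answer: $\frac{191}{24} \approx 7.9583$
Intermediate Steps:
$N{\left(X \right)} = \frac{1}{11 + X}$
$z{\left(J \right)} = -8 + J$ ($z{\left(J \right)} = J - 8 = -8 + J$)
$- z{\left(N{\left(13 \right)} \right)} = - (-8 + \frac{1}{11 + 13}) = - (-8 + \frac{1}{24}) = \left(-1\right) \left(- \frac{191}{24}\right) = \frac{191}{24}$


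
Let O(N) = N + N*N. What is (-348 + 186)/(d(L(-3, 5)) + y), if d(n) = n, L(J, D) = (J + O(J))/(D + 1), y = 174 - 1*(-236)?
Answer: -324/821 ≈ -0.39464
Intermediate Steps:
y = 410 (y = 174 + 236 = 410)
O(N) = N + N²
L(J, D) = (J + J*(1 + J))/(1 + D) (L(J, D) = (J + J*(1 + J))/(D + 1) = (J + J*(1 + J))/(1 + D))
(-348 + 186)/(d(L(-3, 5)) + y) = (-348 + 186)/(-3*(2 - 3)/(1 + 5) + 410) = -162/(-3*(-1)/6 + 410) = -162/(-3*⅙*(-1) + 410) = -162/(½ + 410) = -162/821/2 = -162*2/821 = -324/821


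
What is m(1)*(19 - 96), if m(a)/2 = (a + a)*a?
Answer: -308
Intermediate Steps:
m(a) = 4*a² (m(a) = 2*((a + a)*a) = 2*((2*a)*a) = 2*(2*a²) = 4*a²)
m(1)*(19 - 96) = (4*1²)*(19 - 96) = (4*1)*(-77) = 4*(-77) = -308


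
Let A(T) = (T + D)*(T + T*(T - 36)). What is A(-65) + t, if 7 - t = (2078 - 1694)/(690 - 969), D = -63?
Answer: -77375221/93 ≈ -8.3199e+5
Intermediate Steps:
A(T) = (-63 + T)*(T + T*(-36 + T)) (A(T) = (T - 63)*(T + T*(T - 36)) = (-63 + T)*(T + T*(-36 + T)))
t = 779/93 (t = 7 - (2078 - 1694)/(690 - 969) = 7 - 384/(-279) = 7 - 384*(-1)/279 = 7 - 1*(-128/93) = 7 + 128/93 = 779/93 ≈ 8.3763)
A(-65) + t = -65*(2205 + (-65)² - 98*(-65)) + 779/93 = -65*(2205 + 4225 + 6370) + 779/93 = -65*12800 + 779/93 = -832000 + 779/93 = -77375221/93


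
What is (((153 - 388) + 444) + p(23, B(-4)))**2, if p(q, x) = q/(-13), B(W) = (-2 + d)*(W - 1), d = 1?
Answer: 7257636/169 ≈ 42945.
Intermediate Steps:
B(W) = 1 - W (B(W) = (-2 + 1)*(W - 1) = -(-1 + W) = 1 - W)
p(q, x) = -q/13 (p(q, x) = q*(-1/13) = -q/13)
(((153 - 388) + 444) + p(23, B(-4)))**2 = (((153 - 388) + 444) - 1/13*23)**2 = ((-235 + 444) - 23/13)**2 = (209 - 23/13)**2 = (2694/13)**2 = 7257636/169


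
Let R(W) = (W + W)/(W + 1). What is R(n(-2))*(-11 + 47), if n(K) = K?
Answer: 144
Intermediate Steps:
R(W) = 2*W/(1 + W) (R(W) = (2*W)/(1 + W) = 2*W/(1 + W))
R(n(-2))*(-11 + 47) = (2*(-2)/(1 - 2))*(-11 + 47) = (2*(-2)/(-1))*36 = (2*(-2)*(-1))*36 = 4*36 = 144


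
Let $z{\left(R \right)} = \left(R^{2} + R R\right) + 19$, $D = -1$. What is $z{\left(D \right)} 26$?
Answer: $546$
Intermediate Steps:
$z{\left(R \right)} = 19 + 2 R^{2}$ ($z{\left(R \right)} = \left(R^{2} + R^{2}\right) + 19 = 2 R^{2} + 19 = 19 + 2 R^{2}$)
$z{\left(D \right)} 26 = \left(19 + 2 \left(-1\right)^{2}\right) 26 = \left(19 + 2 \cdot 1\right) 26 = \left(19 + 2\right) 26 = 21 \cdot 26 = 546$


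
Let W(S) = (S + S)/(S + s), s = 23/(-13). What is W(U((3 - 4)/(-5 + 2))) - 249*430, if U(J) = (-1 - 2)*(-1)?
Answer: -856521/8 ≈ -1.0707e+5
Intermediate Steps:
s = -23/13 (s = 23*(-1/13) = -23/13 ≈ -1.7692)
U(J) = 3 (U(J) = -3*(-1) = 3)
W(S) = 2*S/(-23/13 + S) (W(S) = (S + S)/(S - 23/13) = (2*S)/(-23/13 + S) = 2*S/(-23/13 + S))
W(U((3 - 4)/(-5 + 2))) - 249*430 = 26*3/(-23 + 13*3) - 249*430 = 26*3/(-23 + 39) - 107070 = 26*3/16 - 107070 = 26*3*(1/16) - 107070 = 39/8 - 107070 = -856521/8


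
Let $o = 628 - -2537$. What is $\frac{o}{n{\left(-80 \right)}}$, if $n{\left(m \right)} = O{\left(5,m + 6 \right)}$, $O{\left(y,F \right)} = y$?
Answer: $633$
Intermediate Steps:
$n{\left(m \right)} = 5$
$o = 3165$ ($o = 628 + 2537 = 3165$)
$\frac{o}{n{\left(-80 \right)}} = \frac{3165}{5} = 3165 \cdot \frac{1}{5} = 633$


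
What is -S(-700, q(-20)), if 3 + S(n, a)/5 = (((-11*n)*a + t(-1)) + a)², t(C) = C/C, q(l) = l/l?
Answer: -296604005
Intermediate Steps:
q(l) = 1
t(C) = 1
S(n, a) = -15 + 5*(1 + a - 11*a*n)² (S(n, a) = -15 + 5*(((-11*n)*a + 1) + a)² = -15 + 5*((-11*a*n + 1) + a)² = -15 + 5*((1 - 11*a*n) + a)² = -15 + 5*(1 + a - 11*a*n)²)
-S(-700, q(-20)) = -(-15 + 5*(1 + 1 - 11*1*(-700))²) = -(-15 + 5*(1 + 1 + 7700)²) = -(-15 + 5*7702²) = -(-15 + 5*59320804) = -(-15 + 296604020) = -1*296604005 = -296604005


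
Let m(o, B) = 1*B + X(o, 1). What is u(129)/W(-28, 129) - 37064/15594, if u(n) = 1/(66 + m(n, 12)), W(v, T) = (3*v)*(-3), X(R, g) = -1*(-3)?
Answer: -1115833/469476 ≈ -2.3768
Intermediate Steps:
X(R, g) = 3
W(v, T) = -9*v
m(o, B) = 3 + B (m(o, B) = 1*B + 3 = B + 3 = 3 + B)
u(n) = 1/81 (u(n) = 1/(66 + (3 + 12)) = 1/(66 + 15) = 1/81)
u(129)/W(-28, 129) - 37064/15594 = 1/(81*((-9*(-28)))) - 37064/15594 = (1/81)/252 - 37064*1/15594 = (1/81)*(1/252) - 164/69 = 1/20412 - 164/69 = -1115833/469476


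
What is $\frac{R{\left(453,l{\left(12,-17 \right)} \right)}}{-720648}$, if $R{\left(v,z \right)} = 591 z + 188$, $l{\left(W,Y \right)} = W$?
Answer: $- \frac{910}{90081} \approx -0.010102$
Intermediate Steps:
$R{\left(v,z \right)} = 188 + 591 z$
$\frac{R{\left(453,l{\left(12,-17 \right)} \right)}}{-720648} = \frac{188 + 591 \cdot 12}{-720648} = \left(188 + 7092\right) \left(- \frac{1}{720648}\right) = 7280 \left(- \frac{1}{720648}\right) = - \frac{910}{90081}$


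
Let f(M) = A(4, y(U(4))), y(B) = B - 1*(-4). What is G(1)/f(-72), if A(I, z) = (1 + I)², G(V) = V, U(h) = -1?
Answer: 1/25 ≈ 0.040000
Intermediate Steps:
y(B) = 4 + B (y(B) = B + 4 = 4 + B)
f(M) = 25 (f(M) = (1 + 4)² = 5² = 25)
G(1)/f(-72) = 1/25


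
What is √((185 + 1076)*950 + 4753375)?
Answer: 5*√238053 ≈ 2439.5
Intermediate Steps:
√((185 + 1076)*950 + 4753375) = √(1261*950 + 4753375) = √(1197950 + 4753375) = √5951325 = 5*√238053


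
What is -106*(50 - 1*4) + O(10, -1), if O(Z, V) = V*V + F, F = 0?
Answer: -4875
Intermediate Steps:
O(Z, V) = V² (O(Z, V) = V*V + 0 = V² + 0 = V²)
-106*(50 - 1*4) + O(10, -1) = -106*(50 - 1*4) + (-1)² = -106*(50 - 4) + 1 = -106*46 + 1 = -4876 + 1 = -4875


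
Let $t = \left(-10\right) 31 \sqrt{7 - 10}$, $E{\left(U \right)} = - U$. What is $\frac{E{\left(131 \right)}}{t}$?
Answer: $- \frac{131 i \sqrt{3}}{930} \approx - 0.24398 i$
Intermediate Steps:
$t = - 310 i \sqrt{3}$ ($t = - 310 \sqrt{-3} = - 310 i \sqrt{3} \approx - 536.94 i$)
$\frac{E{\left(131 \right)}}{t} = \frac{\left(-1\right) 131}{\left(-310\right) i \sqrt{3}} = - 131 \frac{i \sqrt{3}}{930} = - \frac{131 i \sqrt{3}}{930}$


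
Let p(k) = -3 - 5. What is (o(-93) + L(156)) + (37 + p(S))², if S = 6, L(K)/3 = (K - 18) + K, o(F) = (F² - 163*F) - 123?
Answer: 25408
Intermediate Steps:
o(F) = -123 + F² - 163*F
L(K) = -54 + 6*K (L(K) = 3*((K - 18) + K) = 3*((-18 + K) + K) = 3*(-18 + 2*K) = -54 + 6*K)
p(k) = -8
(o(-93) + L(156)) + (37 + p(S))² = ((-123 + (-93)² - 163*(-93)) + (-54 + 6*156)) + (37 - 8)² = ((-123 + 8649 + 15159) + (-54 + 936)) + 29² = (23685 + 882) + 841 = 24567 + 841 = 25408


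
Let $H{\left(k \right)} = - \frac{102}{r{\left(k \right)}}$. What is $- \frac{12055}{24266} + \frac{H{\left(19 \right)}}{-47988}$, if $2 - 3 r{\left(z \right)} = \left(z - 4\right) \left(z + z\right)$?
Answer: $- \frac{9127577181}{18372856304} \approx -0.4968$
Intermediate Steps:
$r{\left(z \right)} = \frac{2}{3} - \frac{2 z \left(-4 + z\right)}{3}$ ($r{\left(z \right)} = \frac{2}{3} - \frac{\left(z - 4\right) \left(z + z\right)}{3} = \frac{2}{3} - \frac{\left(-4 + z\right) 2 z}{3} = \frac{2}{3} - \frac{2 z \left(-4 + z\right)}{3}$)
$H{\left(k \right)} = - \frac{102}{\frac{2}{3} - \frac{2 k^{2}}{3} + \frac{8 k}{3}}$
$- \frac{12055}{24266} + \frac{H{\left(19 \right)}}{-47988} = - \frac{12055}{24266} + \frac{153 \frac{1}{-1 + 19^{2} - 76}}{-47988} = \left(-12055\right) \frac{1}{24266} + \frac{153}{-1 + 361 - 76} \left(- \frac{1}{47988}\right) = - \frac{12055}{24266} + \frac{153}{284} \left(- \frac{1}{47988}\right) = - \frac{12055}{24266} - \frac{17}{1514288} = - \frac{9127577181}{18372856304}$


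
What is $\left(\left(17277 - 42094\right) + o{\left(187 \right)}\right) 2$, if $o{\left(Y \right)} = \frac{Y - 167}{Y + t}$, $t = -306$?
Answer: $- \frac{5906486}{119} \approx -49634.0$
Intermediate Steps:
$o{\left(Y \right)} = \frac{-167 + Y}{-306 + Y}$ ($o{\left(Y \right)} = \frac{Y - 167}{Y - 306} = \frac{-167 + Y}{-306 + Y}$)
$\left(\left(17277 - 42094\right) + o{\left(187 \right)}\right) 2 = \left(\left(17277 - 42094\right) + \frac{-167 + 187}{-306 + 187}\right) 2 = \left(-24817 + \frac{1}{-119} \cdot 20\right) 2 = \left(-24817 - \frac{20}{119}\right) 2 = \left(- \frac{2953243}{119}\right) 2 = - \frac{5906486}{119}$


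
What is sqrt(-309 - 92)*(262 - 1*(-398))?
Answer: 660*I*sqrt(401) ≈ 13216.0*I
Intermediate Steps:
sqrt(-309 - 92)*(262 - 1*(-398)) = sqrt(-401)*(262 + 398) = (I*sqrt(401))*660 = 660*I*sqrt(401)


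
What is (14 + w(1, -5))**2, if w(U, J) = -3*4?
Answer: 4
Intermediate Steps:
w(U, J) = -12
(14 + w(1, -5))**2 = (14 - 12)**2 = 2**2 = 4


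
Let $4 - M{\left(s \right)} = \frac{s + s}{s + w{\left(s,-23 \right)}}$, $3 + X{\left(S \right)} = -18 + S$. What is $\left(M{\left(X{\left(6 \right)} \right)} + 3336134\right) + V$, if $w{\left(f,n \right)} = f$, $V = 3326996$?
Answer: $6663133$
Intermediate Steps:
$X{\left(S \right)} = -21 + S$ ($X{\left(S \right)} = -3 + \left(-18 + S\right) = -21 + S$)
$M{\left(s \right)} = 3$ ($M{\left(s \right)} = 4 - \frac{s + s}{s + s} = 4 - \frac{2 s}{2 s} = 4 - 2 s \frac{1}{2 s} = 4 - 1 = 3$)
$\left(M{\left(X{\left(6 \right)} \right)} + 3336134\right) + V = \left(3 + 3336134\right) + 3326996 = 3336137 + 3326996 = 6663133$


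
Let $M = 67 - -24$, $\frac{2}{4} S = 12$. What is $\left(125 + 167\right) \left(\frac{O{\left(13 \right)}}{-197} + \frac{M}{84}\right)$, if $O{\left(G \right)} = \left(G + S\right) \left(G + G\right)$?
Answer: $- \frac{655759}{591} \approx -1109.6$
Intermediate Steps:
$S = 24$ ($S = 2 \cdot 12 = 24$)
$O{\left(G \right)} = 2 G \left(24 + G\right)$ ($O{\left(G \right)} = \left(G + 24\right) \left(G + G\right) = \left(24 + G\right) 2 G = 2 G \left(24 + G\right)$)
$M = 91$ ($M = 67 + 24 = 91$)
$\left(125 + 167\right) \left(\frac{O{\left(13 \right)}}{-197} + \frac{M}{84}\right) = \left(125 + 167\right) \left(\frac{2 \cdot 13 \left(24 + 13\right)}{-197} + \frac{91}{84}\right) = 292 \left(2 \cdot 13 \cdot 37 \left(- \frac{1}{197}\right) + 91 \cdot \frac{1}{84}\right) = 292 \left(962 \left(- \frac{1}{197}\right) + \frac{13}{12}\right) = 292 \left(- \frac{962}{197} + \frac{13}{12}\right) = 292 \left(- \frac{8983}{2364}\right) = - \frac{655759}{591}$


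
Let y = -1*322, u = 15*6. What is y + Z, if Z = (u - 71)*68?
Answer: 970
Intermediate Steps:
u = 90
y = -322
Z = 1292 (Z = (90 - 71)*68 = 19*68 = 1292)
y + Z = -322 + 1292 = 970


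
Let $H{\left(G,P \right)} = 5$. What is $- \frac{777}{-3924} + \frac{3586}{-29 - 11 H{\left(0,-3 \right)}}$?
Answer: $- \frac{129687}{3052} \approx -42.492$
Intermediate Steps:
$- \frac{777}{-3924} + \frac{3586}{-29 - 11 H{\left(0,-3 \right)}} = - \frac{777}{-3924} + \frac{3586}{-29 - 55} = \left(-777\right) \left(- \frac{1}{3924}\right) + \frac{3586}{-29 - 55} = \frac{259}{1308} + \frac{3586}{-84} = \frac{259}{1308} + 3586 \left(- \frac{1}{84}\right) = \frac{259}{1308} - \frac{1793}{42} = - \frac{129687}{3052}$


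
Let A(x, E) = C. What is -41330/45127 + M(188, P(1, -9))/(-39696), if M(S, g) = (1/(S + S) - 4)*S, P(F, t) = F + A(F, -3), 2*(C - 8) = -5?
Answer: -1071148493/1194240928 ≈ -0.89693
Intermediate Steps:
C = 11/2 (C = 8 + (½)*(-5) = 8 - 5/2 = 11/2 ≈ 5.5000)
A(x, E) = 11/2
P(F, t) = 11/2 + F (P(F, t) = F + 11/2 = 11/2 + F)
M(S, g) = S*(-4 + 1/(2*S)) (M(S, g) = (1/(2*S) - 4)*S = (-4 + 1/(2*S))*S = S*(-4 + 1/(2*S)))
-41330/45127 + M(188, P(1, -9))/(-39696) = -41330/45127 + (½ - 4*188)/(-39696) = -41330*1/45127 + (½ - 752)*(-1/39696) = -41330/45127 - 1503/2*(-1/39696) = -41330/45127 + 501/26464 = -1071148493/1194240928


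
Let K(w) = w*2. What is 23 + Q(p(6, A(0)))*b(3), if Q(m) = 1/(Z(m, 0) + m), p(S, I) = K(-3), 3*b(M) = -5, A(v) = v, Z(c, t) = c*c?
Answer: 413/18 ≈ 22.944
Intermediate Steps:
Z(c, t) = c²
b(M) = -5/3 (b(M) = (⅓)*(-5) = -5/3)
K(w) = 2*w
p(S, I) = -6 (p(S, I) = 2*(-3) = -6)
Q(m) = 1/(m + m²) (Q(m) = 1/(m² + m) = 1/(m + m²))
23 + Q(p(6, A(0)))*b(3) = 23 + (1/((-6)*(1 - 6)))*(-5/3) = 23 - ⅙/(-5)*(-5/3) = 23 - ⅙*(-⅕)*(-5/3) = 23 + (1/30)*(-5/3) = 23 - 1/18 = 413/18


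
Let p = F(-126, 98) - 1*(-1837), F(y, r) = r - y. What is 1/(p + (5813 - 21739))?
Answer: -1/13865 ≈ -7.2124e-5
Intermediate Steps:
p = 2061 (p = (98 - 1*(-126)) - 1*(-1837) = (98 + 126) + 1837 = 224 + 1837 = 2061)
1/(p + (5813 - 21739)) = 1/(2061 + (5813 - 21739)) = 1/(2061 - 15926) = 1/(-13865) = -1/13865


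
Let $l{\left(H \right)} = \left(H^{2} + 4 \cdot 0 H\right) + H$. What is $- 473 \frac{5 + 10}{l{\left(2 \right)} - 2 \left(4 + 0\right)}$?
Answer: $\frac{7095}{2} \approx 3547.5$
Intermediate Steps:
$l{\left(H \right)} = H + H^{2}$ ($l{\left(H \right)} = \left(H^{2} + 0 H\right) + H = \left(H^{2} + 0\right) + H = H^{2} + H = H + H^{2}$)
$- 473 \frac{5 + 10}{l{\left(2 \right)} - 2 \left(4 + 0\right)} = - 473 \frac{5 + 10}{2 \left(1 + 2\right) - 2 \left(4 + 0\right)} = - 473 \frac{15}{2 \cdot 3 - 8} = - 473 \frac{15}{6 - 8} = - 473 \frac{15}{-2} = - 473 \cdot 15 \left(- \frac{1}{2}\right) = \left(-473\right) \left(- \frac{15}{2}\right) = \frac{7095}{2}$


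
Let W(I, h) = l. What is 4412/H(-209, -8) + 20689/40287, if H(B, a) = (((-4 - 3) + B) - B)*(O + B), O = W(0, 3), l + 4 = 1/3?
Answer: 312817903/89960871 ≈ 3.4773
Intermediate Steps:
l = -11/3 (l = -4 + 1/3 = -11/3 ≈ -3.6667)
W(I, h) = -11/3
O = -11/3 ≈ -3.6667
H(B, a) = 77/3 - 7*B (H(B, a) = (((-4 - 3) + B) - B)*(-11/3 + B) = ((-7 + B) - B)*(-11/3 + B) = -7*(-11/3 + B) = 77/3 - 7*B)
4412/H(-209, -8) + 20689/40287 = 4412/(77/3 - 7*(-209)) + 20689/40287 = 4412/(77/3 + 1463) + 20689*(1/40287) = 4412/(4466/3) + 20689/40287 = 4412*(3/4466) + 20689/40287 = 6618/2233 + 20689/40287 = 312817903/89960871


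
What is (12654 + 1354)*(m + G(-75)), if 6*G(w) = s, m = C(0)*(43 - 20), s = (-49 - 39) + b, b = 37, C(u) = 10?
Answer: 3102772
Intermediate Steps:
s = -51 (s = (-49 - 39) + 37 = -88 + 37 = -51)
m = 230 (m = 10*(43 - 20) = 10*23 = 230)
G(w) = -17/2 (G(w) = (1/6)*(-51) = -17/2)
(12654 + 1354)*(m + G(-75)) = (12654 + 1354)*(230 - 17/2) = 14008*(443/2) = 3102772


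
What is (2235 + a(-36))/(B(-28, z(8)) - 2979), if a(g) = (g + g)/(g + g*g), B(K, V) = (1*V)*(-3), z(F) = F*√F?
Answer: -25891813/34493795 + 1251568*√2/103481385 ≈ -0.73352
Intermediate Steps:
z(F) = F^(3/2)
B(K, V) = -3*V (B(K, V) = V*(-3) = -3*V)
a(g) = 2*g/(g + g²) (a(g) = (2*g)/(g + g²) = 2*g/(g + g²))
(2235 + a(-36))/(B(-28, z(8)) - 2979) = (2235 + 2/(1 - 36))/(-48*√2 - 2979) = (2235 + 2/(-35))/(-48*√2 - 2979) = (2235 + 2*(-1/35))/(-48*√2 - 2979) = (2235 - 2/35)/(-2979 - 48*√2) = 78223/(35*(-2979 - 48*√2))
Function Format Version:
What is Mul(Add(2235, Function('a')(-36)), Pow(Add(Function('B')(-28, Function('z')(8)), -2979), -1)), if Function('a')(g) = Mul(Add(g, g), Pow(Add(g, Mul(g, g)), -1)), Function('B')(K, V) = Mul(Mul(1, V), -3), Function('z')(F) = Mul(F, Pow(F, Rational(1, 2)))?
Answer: Add(Rational(-25891813, 34493795), Mul(Rational(1251568, 103481385), Pow(2, Rational(1, 2)))) ≈ -0.73352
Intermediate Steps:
Function('z')(F) = Pow(F, Rational(3, 2))
Function('B')(K, V) = Mul(-3, V) (Function('B')(K, V) = Mul(V, -3) = Mul(-3, V))
Function('a')(g) = Mul(2, g, Pow(Add(g, Pow(g, 2)), -1)) (Function('a')(g) = Mul(Mul(2, g), Pow(Add(g, Pow(g, 2)), -1)) = Mul(2, g, Pow(Add(g, Pow(g, 2)), -1)))
Mul(Add(2235, Function('a')(-36)), Pow(Add(Function('B')(-28, Function('z')(8)), -2979), -1)) = Mul(Add(2235, Mul(2, Pow(Add(1, -36), -1))), Pow(Add(Mul(-3, Pow(8, Rational(3, 2))), -2979), -1)) = Mul(Add(2235, Mul(2, Pow(-35, -1))), Pow(Add(Mul(-3, Mul(16, Pow(2, Rational(1, 2)))), -2979), -1)) = Mul(Add(2235, Mul(2, Rational(-1, 35))), Pow(Add(Mul(-48, Pow(2, Rational(1, 2))), -2979), -1)) = Mul(Add(2235, Rational(-2, 35)), Pow(Add(-2979, Mul(-48, Pow(2, Rational(1, 2)))), -1)) = Mul(Rational(78223, 35), Pow(Add(-2979, Mul(-48, Pow(2, Rational(1, 2)))), -1))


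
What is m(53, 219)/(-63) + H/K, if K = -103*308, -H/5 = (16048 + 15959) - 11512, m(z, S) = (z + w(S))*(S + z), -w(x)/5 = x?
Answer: 183628549/40788 ≈ 4502.0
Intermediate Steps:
w(x) = -5*x
m(z, S) = (S + z)*(z - 5*S) (m(z, S) = (z - 5*S)*(S + z) = (S + z)*(z - 5*S))
H = -102475 (H = -5*((16048 + 15959) - 11512) = -5*(32007 - 11512) = -5*20495 = -102475)
K = -31724
m(53, 219)/(-63) + H/K = (53² - 5*219² - 4*219*53)/(-63) - 102475/(-31724) = (2809 - 5*47961 - 46428)*(-1/63) - 102475*(-1/31724) = (2809 - 239805 - 46428)*(-1/63) + 102475/31724 = -283424*(-1/63) + 102475/31724 = 283424/63 + 102475/31724 = 183628549/40788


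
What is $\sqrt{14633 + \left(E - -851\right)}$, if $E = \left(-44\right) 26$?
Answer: $2 \sqrt{3585} \approx 119.75$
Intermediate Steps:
$E = -1144$
$\sqrt{14633 + \left(E - -851\right)} = \sqrt{14633 - 293} = \sqrt{14340} = 2 \sqrt{3585}$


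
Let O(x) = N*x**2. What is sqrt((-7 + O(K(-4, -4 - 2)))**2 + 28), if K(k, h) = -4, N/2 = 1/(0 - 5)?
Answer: sqrt(5189)/5 ≈ 14.407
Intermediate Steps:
N = -2/5 (N = 2/(0 - 5) = 2/(-5) = 2*(-1/5) = -2/5 ≈ -0.40000)
O(x) = -2*x**2/5
sqrt((-7 + O(K(-4, -4 - 2)))**2 + 28) = sqrt((-7 - 2/5*(-4)**2)**2 + 28) = sqrt((-7 - 2/5*16)**2 + 28) = sqrt((-7 - 32/5)**2 + 28) = sqrt((-67/5)**2 + 28) = sqrt(4489/25 + 28) = sqrt(5189/25) = sqrt(5189)/5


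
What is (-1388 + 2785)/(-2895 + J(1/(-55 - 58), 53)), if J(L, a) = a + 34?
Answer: -1397/2808 ≈ -0.49751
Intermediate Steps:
J(L, a) = 34 + a
(-1388 + 2785)/(-2895 + J(1/(-55 - 58), 53)) = (-1388 + 2785)/(-2895 + (34 + 53)) = 1397/(-2895 + 87) = 1397/(-2808) = 1397*(-1/2808) = -1397/2808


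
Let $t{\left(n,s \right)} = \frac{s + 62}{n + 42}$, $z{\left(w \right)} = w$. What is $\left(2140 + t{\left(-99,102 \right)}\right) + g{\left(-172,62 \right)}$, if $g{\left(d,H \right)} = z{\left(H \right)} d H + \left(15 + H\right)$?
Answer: $- \frac{37560371}{57} \approx -6.5895 \cdot 10^{5}$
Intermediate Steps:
$g{\left(d,H \right)} = 15 + H + d H^{2}$ ($g{\left(d,H \right)} = H d H + \left(15 + H\right) = d H^{2} + \left(15 + H\right) = 15 + H + d H^{2}$)
$t{\left(n,s \right)} = \frac{62 + s}{42 + n}$
$\left(2140 + t{\left(-99,102 \right)}\right) + g{\left(-172,62 \right)} = \left(2140 + \frac{62 + 102}{42 - 99}\right) + \left(15 + 62 - 172 \cdot 62^{2}\right) = \left(2140 + \frac{1}{-57} \cdot 164\right) + \left(15 + 62 - 661168\right) = \left(2140 - \frac{164}{57}\right) + \left(15 + 62 - 661168\right) = \left(2140 - \frac{164}{57}\right) - 661091 = \frac{121816}{57} - 661091 = - \frac{37560371}{57}$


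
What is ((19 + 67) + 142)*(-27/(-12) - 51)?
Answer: -11115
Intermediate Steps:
((19 + 67) + 142)*(-27/(-12) - 51) = (86 + 142)*(-27*(-1/12) - 51) = 228*(9/4 - 51) = 228*(-195/4) = -11115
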